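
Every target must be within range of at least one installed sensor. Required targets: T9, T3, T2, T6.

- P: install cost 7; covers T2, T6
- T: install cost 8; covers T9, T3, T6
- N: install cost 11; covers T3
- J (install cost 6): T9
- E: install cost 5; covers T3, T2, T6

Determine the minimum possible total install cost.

Choose J and E: together they cover T9, T3, T2, T6 — every target.
Total install cost: 6 + 5 = 11.
No cover costs less than 11.

11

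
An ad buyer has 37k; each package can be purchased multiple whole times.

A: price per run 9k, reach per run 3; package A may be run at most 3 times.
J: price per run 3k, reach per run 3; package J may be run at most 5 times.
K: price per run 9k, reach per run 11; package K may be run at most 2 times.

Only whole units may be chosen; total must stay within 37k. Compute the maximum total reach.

This is a bounded integer knapsack.
Take 5×J and 2×K: price 33 ≤ 37, reach 5·3 + 2·11 = 37.
K has the best ratio (11/9) and is taken to its limit of 2; remaining capacity is filled optimally with the others.

37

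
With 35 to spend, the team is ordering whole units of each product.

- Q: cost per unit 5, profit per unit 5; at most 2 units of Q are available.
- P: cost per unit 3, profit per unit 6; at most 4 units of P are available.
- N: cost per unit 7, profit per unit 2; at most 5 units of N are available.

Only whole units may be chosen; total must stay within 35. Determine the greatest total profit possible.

36

P has the best ratio (6/3); taking only P gives at most 4×6 = 24 (stopped by the supply cap of 4).
Mixing does better — 2×Q, 4×P, and 1×N: cost 29 ≤ 35, profit 2·5 + 4·6 + 1·2 = 36.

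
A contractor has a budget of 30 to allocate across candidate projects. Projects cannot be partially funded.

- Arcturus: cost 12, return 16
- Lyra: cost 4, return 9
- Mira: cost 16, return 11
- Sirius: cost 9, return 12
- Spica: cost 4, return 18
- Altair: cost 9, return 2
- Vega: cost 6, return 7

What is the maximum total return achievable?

55

Allowing fractional choices, the relaxed optimum would be about 56.2, but projects are indivisible.
Arcturus + Lyra + Sirius + Spica: cost 12 + 4 + 9 + 4 = 29 ≤ 30, return 16 + 9 + 12 + 18 = 55.
Arcturus + Lyra + Spica + Vega: cost 12 + 4 + 4 + 6 = 26 ≤ 30, return 16 + 9 + 18 + 7 = 50.
Best is Arcturus, Lyra, Sirius, and Spica with total return 55.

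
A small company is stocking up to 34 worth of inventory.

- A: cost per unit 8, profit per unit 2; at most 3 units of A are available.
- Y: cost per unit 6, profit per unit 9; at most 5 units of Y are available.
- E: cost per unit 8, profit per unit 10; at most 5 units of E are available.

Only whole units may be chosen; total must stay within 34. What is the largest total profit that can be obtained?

47

This is a bounded integer knapsack.
3×Y and 2×E: cost 34 ≤ 34, profit 3·9 + 2·10 = 47.
4×Y and 1×E: cost 32 ≤ 34, profit 4·9 + 1·10 = 46.
Best is 47.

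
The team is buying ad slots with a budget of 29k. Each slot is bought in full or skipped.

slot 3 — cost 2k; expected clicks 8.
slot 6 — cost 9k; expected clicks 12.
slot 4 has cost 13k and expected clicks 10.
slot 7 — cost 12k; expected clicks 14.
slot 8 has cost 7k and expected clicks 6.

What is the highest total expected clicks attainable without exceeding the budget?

This is a 0-1 knapsack instance.
Allowing fractional choices, the relaxed optimum would be about 39.1, but ad slots are indivisible.
slot 3 + slot 6 + slot 7: cost 2 + 9 + 12 = 23 ≤ 29, expected clicks 8 + 12 + 14 = 34.
slot 3 + slot 4 + slot 7: cost 2 + 13 + 12 = 27 ≤ 29, expected clicks 8 + 10 + 14 = 32.
Best is slot 3, slot 6, and slot 7 with total expected clicks 34.

34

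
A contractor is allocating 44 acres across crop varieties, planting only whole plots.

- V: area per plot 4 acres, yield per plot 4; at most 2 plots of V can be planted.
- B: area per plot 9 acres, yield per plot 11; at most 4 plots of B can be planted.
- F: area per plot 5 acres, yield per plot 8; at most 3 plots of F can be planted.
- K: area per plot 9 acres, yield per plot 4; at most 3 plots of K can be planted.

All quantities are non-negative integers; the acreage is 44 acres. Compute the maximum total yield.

This is a bounded integer knapsack.
Take 3×B and 3×F: area 42 ≤ 44, yield 3·11 + 3·8 = 57.
F has the best ratio (8/5) and is taken to its limit of 3; remaining capacity is filled optimally with the others.

57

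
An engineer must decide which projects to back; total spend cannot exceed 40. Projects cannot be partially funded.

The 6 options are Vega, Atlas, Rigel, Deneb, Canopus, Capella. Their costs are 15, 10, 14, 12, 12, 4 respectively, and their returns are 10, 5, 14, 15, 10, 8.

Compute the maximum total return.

Atlas + Rigel + Deneb + Capella: cost 10 + 14 + 12 + 4 = 40 ≤ 40, return 5 + 14 + 15 + 8 = 42.
Atlas + Deneb + Canopus + Capella: cost 10 + 12 + 12 + 4 = 38 ≤ 40, return 5 + 15 + 10 + 8 = 38.
Rigel + Deneb + Canopus: cost 14 + 12 + 12 = 38 ≤ 40, return 14 + 15 + 10 = 39.
Best is Atlas, Rigel, Deneb, and Capella with total return 42.

42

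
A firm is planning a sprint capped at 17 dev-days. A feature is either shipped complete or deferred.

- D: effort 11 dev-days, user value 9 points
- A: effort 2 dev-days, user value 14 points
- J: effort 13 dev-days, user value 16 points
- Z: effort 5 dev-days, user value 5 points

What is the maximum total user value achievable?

30

Allowing fractional choices, the relaxed optimum would be about 32.0, but features are indivisible.
A + J: effort 2 + 13 = 15 ≤ 17, user value 14 + 16 = 30.
D + A: effort 11 + 2 = 13 ≤ 17, user value 9 + 14 = 23.
A + Z: effort 2 + 5 = 7 ≤ 17, user value 14 + 5 = 19.
Best is A and J with total user value 30.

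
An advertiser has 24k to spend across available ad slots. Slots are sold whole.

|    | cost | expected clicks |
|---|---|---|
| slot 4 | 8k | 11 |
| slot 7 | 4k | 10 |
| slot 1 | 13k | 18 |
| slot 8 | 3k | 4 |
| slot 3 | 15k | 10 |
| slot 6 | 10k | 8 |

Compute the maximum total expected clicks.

slot 4 + slot 1: cost 8 + 13 = 21 ≤ 24, expected clicks 11 + 18 = 29.
slot 7 + slot 1 + slot 8: cost 4 + 13 + 3 = 20 ≤ 24, expected clicks 10 + 18 + 4 = 32.
slot 4 + slot 1 + slot 8: cost 8 + 13 + 3 = 24 ≤ 24, expected clicks 11 + 18 + 4 = 33.
Best is slot 4, slot 1, and slot 8 with total expected clicks 33.

33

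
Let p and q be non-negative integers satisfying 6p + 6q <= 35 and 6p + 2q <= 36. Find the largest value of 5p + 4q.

(p,q)=(5,0): 6·5+6·0=30≤35, 6·5+2·0=30≤36, objective 25.
(p,q)=(4,1): 6·4+6·1=30≤35, 6·4+2·1=26≤36, objective 24.
(p,q)=(4,0): 6·4+6·0=24≤35, 6·4+2·0=24≤36, objective 20.
Maximum is 25 at (p,q)=(5,0).

25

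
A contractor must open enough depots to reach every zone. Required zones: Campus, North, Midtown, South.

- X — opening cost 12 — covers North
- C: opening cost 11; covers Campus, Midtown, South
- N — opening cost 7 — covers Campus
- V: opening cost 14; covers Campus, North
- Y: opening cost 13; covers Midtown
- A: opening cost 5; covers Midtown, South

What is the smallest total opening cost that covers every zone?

19

The greedy cost-per-new-zone heuristic would pick A, N, and X for 24, but a cheaper cover exists.
Choose V and A: together they cover Campus, North, Midtown, South — every zone.
Total opening cost: 14 + 5 = 19.
No cover costs less than 19.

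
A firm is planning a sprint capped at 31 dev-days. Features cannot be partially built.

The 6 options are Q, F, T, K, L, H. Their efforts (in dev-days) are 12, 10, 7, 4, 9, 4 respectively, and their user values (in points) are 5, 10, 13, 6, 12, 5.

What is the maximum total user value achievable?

41

This is a 0-1 knapsack instance.
F + T + L + H: effort 10 + 7 + 9 + 4 = 30 ≤ 31, user value 10 + 13 + 12 + 5 = 40.
F + T + K + L: effort 10 + 7 + 4 + 9 = 30 ≤ 31, user value 10 + 13 + 6 + 12 = 41.
Best is F, T, K, and L with total user value 41.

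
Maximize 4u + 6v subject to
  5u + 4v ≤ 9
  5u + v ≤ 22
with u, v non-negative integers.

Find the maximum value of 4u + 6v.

12

(u,v)=(0,2): 5·0+4·2=8≤9, 5·0+1·2=2≤22, objective 12.
(u,v)=(1,1): 5·1+4·1=9≤9, 5·1+1·1=6≤22, objective 10.
(u,v)=(0,1): 5·0+4·1=4≤9, 5·0+1·1=1≤22, objective 6.
The best lattice point is (0,2), giving 12.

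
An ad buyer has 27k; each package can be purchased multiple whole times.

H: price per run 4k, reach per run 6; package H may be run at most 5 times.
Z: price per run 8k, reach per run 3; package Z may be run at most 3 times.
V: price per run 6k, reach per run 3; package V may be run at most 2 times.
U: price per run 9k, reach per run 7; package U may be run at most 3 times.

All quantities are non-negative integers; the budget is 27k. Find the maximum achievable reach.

H has the best ratio (6/4); taking only H gives at most 5×6 = 30 (stopped by the supply cap of 5).
Mixing does better — 5×H and 1×V: price 26 ≤ 27, reach 5·6 + 1·3 = 33.

33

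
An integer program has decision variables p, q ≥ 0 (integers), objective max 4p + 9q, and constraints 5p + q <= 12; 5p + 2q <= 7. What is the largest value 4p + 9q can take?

27

The continuous relaxation peaks at (0, 3.5) with value 31.50; rounding to a feasible lattice point costs some objective.
(p,q)=(0,3): 5·0+1·3=3≤12, 5·0+2·3=6≤7, objective 27.
(p,q)=(0,2): 5·0+1·2=2≤12, 5·0+2·2=4≤7, objective 18.
Maximum is 27 at (p,q)=(0,3).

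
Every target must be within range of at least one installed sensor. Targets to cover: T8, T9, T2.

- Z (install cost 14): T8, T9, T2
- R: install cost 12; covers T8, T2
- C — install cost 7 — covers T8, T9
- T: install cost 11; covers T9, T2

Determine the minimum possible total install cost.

This is a weighted set-cover instance.
Z alone covers T8, T9, T2 — every target.
Total install cost: 14.

14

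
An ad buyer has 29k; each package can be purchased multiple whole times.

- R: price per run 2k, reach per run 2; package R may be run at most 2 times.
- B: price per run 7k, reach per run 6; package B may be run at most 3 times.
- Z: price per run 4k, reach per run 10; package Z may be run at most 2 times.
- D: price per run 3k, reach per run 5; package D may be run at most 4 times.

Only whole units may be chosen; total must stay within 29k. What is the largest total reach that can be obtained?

Z has the best ratio (10/4); taking only Z gives at most 2×10 = 20 (stopped by the supply cap of 2).
Mixing does better — 1×R, 1×B, 2×Z, and 4×D: price 29 ≤ 29, reach 1·2 + 1·6 + 2·10 + 4·5 = 48.

48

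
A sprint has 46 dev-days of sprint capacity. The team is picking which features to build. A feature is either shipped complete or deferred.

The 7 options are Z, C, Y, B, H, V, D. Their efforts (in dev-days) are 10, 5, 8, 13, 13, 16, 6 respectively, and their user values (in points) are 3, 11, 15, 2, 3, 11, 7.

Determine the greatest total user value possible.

This is a 0-1 knapsack instance.
Take Z, C, Y, V, and D: effort 10 + 5 + 8 + 16 + 6 = 45 ≤ 46, user value 3 + 11 + 15 + 11 + 7 = 47.
No other feasible combination does better.

47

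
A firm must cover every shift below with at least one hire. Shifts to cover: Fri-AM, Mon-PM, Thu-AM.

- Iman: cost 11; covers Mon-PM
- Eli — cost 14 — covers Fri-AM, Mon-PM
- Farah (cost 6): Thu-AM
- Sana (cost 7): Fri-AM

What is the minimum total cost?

20

Choose Eli and Farah: together they cover Fri-AM, Mon-PM, Thu-AM — every shift.
Total cost: 14 + 6 = 20.
No cover costs less than 20.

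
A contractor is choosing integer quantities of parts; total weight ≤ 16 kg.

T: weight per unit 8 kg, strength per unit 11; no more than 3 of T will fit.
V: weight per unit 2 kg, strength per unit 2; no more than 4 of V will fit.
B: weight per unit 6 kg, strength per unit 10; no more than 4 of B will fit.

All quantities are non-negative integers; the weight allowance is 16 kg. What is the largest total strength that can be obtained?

24

This is a bounded integer knapsack.
Take 2×V and 2×B: weight 16 ≤ 16, strength 2·2 + 2·10 = 24.
No other integer combination yields more.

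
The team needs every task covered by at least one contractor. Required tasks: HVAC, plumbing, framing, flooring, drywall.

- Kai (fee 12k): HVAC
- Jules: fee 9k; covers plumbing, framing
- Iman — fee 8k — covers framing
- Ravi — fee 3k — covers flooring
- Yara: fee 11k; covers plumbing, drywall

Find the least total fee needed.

This is a weighted set-cover instance.
The greedy cost-per-new-task heuristic would pick Ravi, Jules, Yara, and Kai for 35, but a cheaper cover exists.
Choose Kai, Iman, Ravi, and Yara: together they cover HVAC, plumbing, framing, flooring, drywall — every task.
Total fee: 12 + 8 + 3 + 11 = 34.
No cover costs less than 34.

34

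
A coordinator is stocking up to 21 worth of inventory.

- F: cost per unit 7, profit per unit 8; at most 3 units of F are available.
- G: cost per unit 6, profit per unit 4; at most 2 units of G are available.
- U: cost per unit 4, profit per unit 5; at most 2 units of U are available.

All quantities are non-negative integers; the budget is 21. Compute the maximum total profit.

1×F, 1×G, and 2×U: cost 21 ≤ 21, profit 1·8 + 1·4 + 2·5 = 22.
3×F: cost 21 ≤ 21, profit 3·8 = 24.
Best is 24.

24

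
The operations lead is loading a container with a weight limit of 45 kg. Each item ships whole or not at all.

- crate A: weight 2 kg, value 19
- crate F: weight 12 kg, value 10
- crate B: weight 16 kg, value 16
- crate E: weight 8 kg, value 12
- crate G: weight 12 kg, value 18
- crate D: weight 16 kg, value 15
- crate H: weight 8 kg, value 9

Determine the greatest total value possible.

68

This is an integer program with binary decision variables.
Allowing fractional choices, the relaxed optimum would be about 73.0, but items are indivisible.
crate A + crate B + crate E + crate G: weight 2 + 16 + 8 + 12 = 38 ≤ 45, value 19 + 16 + 12 + 18 = 65.
crate A + crate F + crate E + crate G + crate H: weight 2 + 12 + 8 + 12 + 8 = 42 ≤ 45, value 19 + 10 + 12 + 18 + 9 = 68.
crate A + crate E + crate G + crate D: weight 2 + 8 + 12 + 16 = 38 ≤ 45, value 19 + 12 + 18 + 15 = 64.
Best is crate A, crate F, crate E, crate G, and crate H with total value 68.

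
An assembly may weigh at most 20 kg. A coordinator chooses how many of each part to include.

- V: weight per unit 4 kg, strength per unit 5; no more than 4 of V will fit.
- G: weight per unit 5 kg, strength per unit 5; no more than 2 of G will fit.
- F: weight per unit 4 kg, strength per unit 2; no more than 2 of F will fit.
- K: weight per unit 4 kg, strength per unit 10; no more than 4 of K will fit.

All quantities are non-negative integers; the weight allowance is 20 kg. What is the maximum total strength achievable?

This is a bounded integer knapsack.
1×F and 4×K: weight 20 ≤ 20, strength 1·2 + 4·10 = 42.
1×V and 4×K: weight 20 ≤ 20, strength 1·5 + 4·10 = 45.
Best is 45.

45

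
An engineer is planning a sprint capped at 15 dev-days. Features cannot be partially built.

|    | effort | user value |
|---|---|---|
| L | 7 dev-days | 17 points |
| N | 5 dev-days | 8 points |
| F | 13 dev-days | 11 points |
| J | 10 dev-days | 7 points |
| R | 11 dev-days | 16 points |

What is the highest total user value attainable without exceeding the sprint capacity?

25

L + N: effort 7 + 5 = 12 ≤ 15, user value 17 + 8 = 25.
L: effort 7 ≤ 15, user value 17.
Best is L and N with total user value 25.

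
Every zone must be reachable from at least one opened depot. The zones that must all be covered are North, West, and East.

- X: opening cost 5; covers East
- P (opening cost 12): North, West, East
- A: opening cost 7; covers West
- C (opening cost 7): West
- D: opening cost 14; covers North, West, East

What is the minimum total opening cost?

12

This is an integer covering problem.
P alone covers North, West, East — every zone.
Total opening cost: 12.
No cover costs less than 12.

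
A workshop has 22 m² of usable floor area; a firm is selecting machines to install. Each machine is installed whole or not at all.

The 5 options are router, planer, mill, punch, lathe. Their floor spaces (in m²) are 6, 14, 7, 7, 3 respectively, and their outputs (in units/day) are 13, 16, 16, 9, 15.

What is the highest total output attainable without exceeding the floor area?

44

Take router, mill, and lathe: floor space 6 + 7 + 3 = 16 ≤ 22, output 13 + 16 + 15 = 44.
No other feasible combination does better.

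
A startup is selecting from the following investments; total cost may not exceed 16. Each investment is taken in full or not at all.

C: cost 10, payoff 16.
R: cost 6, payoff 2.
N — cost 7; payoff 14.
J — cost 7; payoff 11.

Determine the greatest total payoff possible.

25

Allowing fractional choices, the relaxed optimum would be about 28.4, but investments are indivisible.
C + R: cost 10 + 6 = 16 ≤ 16, payoff 16 + 2 = 18.
C: cost 10 ≤ 16, payoff 16.
N + J: cost 7 + 7 = 14 ≤ 16, payoff 14 + 11 = 25.
Best is N and J with total payoff 25.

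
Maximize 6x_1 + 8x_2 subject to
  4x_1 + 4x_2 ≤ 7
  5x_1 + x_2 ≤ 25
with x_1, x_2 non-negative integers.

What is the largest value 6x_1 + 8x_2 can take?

(x_1,x_2)=(0,1): 4·0+4·1=4≤7, 5·0+1·1=1≤25, objective 8.
(x_1,x_2)=(1,0): 4·1+4·0=4≤7, 5·1+1·0=5≤25, objective 6.
(x_1,x_2)=(0,0): 4·0+4·0=0≤7, 5·0+1·0=0≤25, objective 0.
The best lattice point is (0,1), giving 8.

8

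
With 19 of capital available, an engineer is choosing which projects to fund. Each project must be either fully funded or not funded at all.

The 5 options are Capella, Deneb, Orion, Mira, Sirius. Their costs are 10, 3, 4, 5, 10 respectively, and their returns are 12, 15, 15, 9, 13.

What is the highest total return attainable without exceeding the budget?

43

Allowing fractional choices, the relaxed optimum would be about 48.1, but projects are indivisible.
Capella + Deneb + Orion: cost 10 + 3 + 4 = 17 ≤ 19, return 12 + 15 + 15 = 42.
Deneb + Orion + Mira: cost 3 + 4 + 5 = 12 ≤ 19, return 15 + 15 + 9 = 39.
Deneb + Orion + Sirius: cost 3 + 4 + 10 = 17 ≤ 19, return 15 + 15 + 13 = 43.
Best is Deneb, Orion, and Sirius with total return 43.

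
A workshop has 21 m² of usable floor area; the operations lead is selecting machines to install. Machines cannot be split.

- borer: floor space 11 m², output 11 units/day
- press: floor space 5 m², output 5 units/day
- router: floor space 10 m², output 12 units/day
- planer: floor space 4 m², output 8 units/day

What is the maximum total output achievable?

25

Take press, router, and planer: floor space 5 + 10 + 4 = 19 ≤ 21, output 5 + 12 + 8 = 25.
No other feasible combination does better.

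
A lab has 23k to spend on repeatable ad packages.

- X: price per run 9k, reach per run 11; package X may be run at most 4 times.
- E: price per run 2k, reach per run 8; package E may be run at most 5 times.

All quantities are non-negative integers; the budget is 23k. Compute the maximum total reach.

1×X and 5×E: price 19 ≤ 23, reach 1·11 + 5·8 = 51.
1×X and 4×E: price 17 ≤ 23, reach 1·11 + 4·8 = 43.
Best is 51.

51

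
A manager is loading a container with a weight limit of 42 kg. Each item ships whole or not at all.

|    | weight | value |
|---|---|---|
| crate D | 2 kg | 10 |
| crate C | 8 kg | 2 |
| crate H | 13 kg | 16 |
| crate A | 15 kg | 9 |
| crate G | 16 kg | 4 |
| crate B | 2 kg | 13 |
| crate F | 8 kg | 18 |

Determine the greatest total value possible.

Take crate D, crate H, crate A, crate B, and crate F: weight 2 + 13 + 15 + 2 + 8 = 40 ≤ 42, value 10 + 16 + 9 + 13 + 18 = 66.
No other feasible combination does better.

66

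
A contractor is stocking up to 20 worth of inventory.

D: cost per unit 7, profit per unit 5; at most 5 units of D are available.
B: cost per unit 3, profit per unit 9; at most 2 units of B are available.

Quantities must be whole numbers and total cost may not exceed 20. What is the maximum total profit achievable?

28

B has the best ratio (9/3); taking only B gives at most 2×9 = 18 (stopped by the supply cap of 2).
Mixing does better — 2×D and 2×B: cost 20 ≤ 20, profit 2·5 + 2·9 = 28.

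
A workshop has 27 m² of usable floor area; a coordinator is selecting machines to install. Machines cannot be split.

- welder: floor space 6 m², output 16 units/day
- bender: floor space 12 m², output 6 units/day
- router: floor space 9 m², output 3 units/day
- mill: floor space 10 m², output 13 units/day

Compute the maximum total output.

32

This is a 0-1 knapsack instance.
Take welder, router, and mill: floor space 6 + 9 + 10 = 25 ≤ 27, output 16 + 3 + 13 = 32.
No other feasible combination does better.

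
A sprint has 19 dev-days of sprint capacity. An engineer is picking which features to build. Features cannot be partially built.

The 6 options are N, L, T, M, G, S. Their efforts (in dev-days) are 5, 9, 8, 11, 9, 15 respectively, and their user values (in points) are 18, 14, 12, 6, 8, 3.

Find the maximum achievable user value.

32

Take N and L: effort 5 + 9 = 14 ≤ 19, user value 18 + 14 = 32.
No other feasible combination does better.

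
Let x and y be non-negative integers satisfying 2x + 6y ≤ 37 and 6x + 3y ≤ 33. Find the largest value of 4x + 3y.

27

The continuous relaxation peaks at (2.9, 5.2) with value 27.20; rounding to a feasible lattice point costs some objective.
(x,y)=(3,5): 2·3+6·5=36≤37, 6·3+3·5=33≤33, objective 27.
(x,y)=(3,4): 2·3+6·4=30≤37, 6·3+3·4=30≤33, objective 24.
No feasible integer point exceeds 27.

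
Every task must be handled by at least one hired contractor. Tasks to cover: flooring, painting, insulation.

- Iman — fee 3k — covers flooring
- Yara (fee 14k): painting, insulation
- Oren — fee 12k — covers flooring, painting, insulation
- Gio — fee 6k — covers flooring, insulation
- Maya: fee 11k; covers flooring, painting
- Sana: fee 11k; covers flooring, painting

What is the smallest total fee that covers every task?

This is an integer covering problem.
The greedy cost-per-new-task heuristic would pick Iman and Oren for 15, but a cheaper cover exists.
Oren alone covers flooring, painting, insulation — every task.
Total fee: 12.
No cover costs less than 12.

12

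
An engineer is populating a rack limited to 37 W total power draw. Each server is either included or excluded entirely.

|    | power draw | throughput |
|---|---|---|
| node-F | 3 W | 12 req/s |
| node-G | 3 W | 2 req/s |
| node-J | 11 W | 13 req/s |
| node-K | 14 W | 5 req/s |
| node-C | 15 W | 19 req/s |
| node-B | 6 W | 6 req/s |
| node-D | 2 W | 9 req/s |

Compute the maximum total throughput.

node-F + node-J + node-C + node-D: power draw 3 + 11 + 15 + 2 = 31 ≤ 37, throughput 12 + 13 + 19 + 9 = 53.
node-F + node-J + node-C + node-B + node-D: power draw 3 + 11 + 15 + 6 + 2 = 37 ≤ 37, throughput 12 + 13 + 19 + 6 + 9 = 59.
node-F + node-G + node-J + node-C + node-D: power draw 3 + 3 + 11 + 15 + 2 = 34 ≤ 37, throughput 12 + 2 + 13 + 19 + 9 = 55.
Best is node-F, node-J, node-C, node-B, and node-D with total throughput 59.

59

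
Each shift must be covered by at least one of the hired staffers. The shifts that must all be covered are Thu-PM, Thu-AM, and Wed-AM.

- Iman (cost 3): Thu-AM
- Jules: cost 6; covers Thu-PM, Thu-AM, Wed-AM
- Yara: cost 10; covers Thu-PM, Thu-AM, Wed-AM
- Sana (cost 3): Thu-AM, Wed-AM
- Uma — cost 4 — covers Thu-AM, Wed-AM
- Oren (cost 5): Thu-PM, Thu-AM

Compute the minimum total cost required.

This is an integer covering problem.
The greedy cost-per-new-shift heuristic would pick Sana and Oren for 8, but a cheaper cover exists.
Jules alone covers Thu-PM, Thu-AM, Wed-AM — every shift.
Total cost: 6.
No cover costs less than 6.

6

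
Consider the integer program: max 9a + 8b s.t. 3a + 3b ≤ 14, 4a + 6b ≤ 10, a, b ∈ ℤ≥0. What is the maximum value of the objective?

(a,b)=(2,0) is feasible, giving 18.
(a,b)=(1,1) is feasible, giving 17.
(a,b)=(1,0) is feasible, giving 9.
The best lattice point is (2,0), giving 18.

18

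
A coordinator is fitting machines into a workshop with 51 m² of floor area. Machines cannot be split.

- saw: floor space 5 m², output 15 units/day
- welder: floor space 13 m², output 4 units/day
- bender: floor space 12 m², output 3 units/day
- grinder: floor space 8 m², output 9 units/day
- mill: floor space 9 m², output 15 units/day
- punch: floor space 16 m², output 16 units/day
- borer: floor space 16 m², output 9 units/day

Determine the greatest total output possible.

59

Allowing fractional choices, the relaxed optimum would be about 62.3, but machines are indivisible.
saw + bender + grinder + mill + punch: floor space 5 + 12 + 8 + 9 + 16 = 50 ≤ 51, output 15 + 3 + 9 + 15 + 16 = 58.
saw + welder + grinder + mill + punch: floor space 5 + 13 + 8 + 9 + 16 = 51 ≤ 51, output 15 + 4 + 9 + 15 + 16 = 59.
Best is saw, welder, grinder, mill, and punch with total output 59.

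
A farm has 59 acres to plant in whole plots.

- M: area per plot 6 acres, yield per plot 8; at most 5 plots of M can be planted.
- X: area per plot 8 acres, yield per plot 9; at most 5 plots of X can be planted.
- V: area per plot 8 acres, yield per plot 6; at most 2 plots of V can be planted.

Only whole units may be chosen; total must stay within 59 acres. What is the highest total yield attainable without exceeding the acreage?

69

4×M and 4×X: area 56 ≤ 59, yield 4·8 + 4·9 = 68.
3×M and 5×X: area 58 ≤ 59, yield 3·8 + 5·9 = 69.
Best is 69.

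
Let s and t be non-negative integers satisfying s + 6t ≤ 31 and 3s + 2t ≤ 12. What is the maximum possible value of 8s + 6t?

34

(s,t)=(2,3) is feasible, giving 34.
(s,t)=(1,4) is feasible, giving 32.
The best lattice point is (2,3), giving 34.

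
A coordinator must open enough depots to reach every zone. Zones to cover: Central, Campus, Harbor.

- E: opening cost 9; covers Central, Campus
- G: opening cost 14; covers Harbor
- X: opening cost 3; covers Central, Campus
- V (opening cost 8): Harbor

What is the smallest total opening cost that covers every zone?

This is a weighted set-cover instance.
Choose X and V: together they cover Central, Campus, Harbor — every zone.
Total opening cost: 3 + 8 = 11.
No cover costs less than 11.

11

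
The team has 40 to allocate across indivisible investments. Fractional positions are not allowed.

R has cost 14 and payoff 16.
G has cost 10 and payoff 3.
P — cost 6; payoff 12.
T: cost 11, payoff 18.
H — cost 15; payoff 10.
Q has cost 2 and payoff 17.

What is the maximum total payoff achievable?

This is an integer program with binary decision variables.
Allowing fractional choices, the relaxed optimum would be about 67.7, but investments are indivisible.
R + P + T + Q: cost 14 + 6 + 11 + 2 = 33 ≤ 40, payoff 16 + 12 + 18 + 17 = 63.
P + T + H + Q: cost 6 + 11 + 15 + 2 = 34 ≤ 40, payoff 12 + 18 + 10 + 17 = 57.
Best is R, P, T, and Q with total payoff 63.

63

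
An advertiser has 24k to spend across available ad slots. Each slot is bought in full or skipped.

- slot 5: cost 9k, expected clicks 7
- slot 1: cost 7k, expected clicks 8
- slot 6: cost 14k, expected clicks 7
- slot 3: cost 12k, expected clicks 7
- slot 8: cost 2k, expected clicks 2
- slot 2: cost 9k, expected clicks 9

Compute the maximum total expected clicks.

slot 5 + slot 8 + slot 2: cost 9 + 2 + 9 = 20 ≤ 24, expected clicks 7 + 2 + 9 = 18.
slot 1 + slot 8 + slot 2: cost 7 + 2 + 9 = 18 ≤ 24, expected clicks 8 + 2 + 9 = 19.
Best is slot 1, slot 8, and slot 2 with total expected clicks 19.

19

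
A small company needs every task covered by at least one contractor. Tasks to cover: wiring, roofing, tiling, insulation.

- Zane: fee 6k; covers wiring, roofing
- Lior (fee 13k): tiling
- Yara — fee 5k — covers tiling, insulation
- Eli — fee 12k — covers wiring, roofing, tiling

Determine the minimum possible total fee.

11

Choose Zane and Yara: together they cover wiring, roofing, tiling, insulation — every task.
Total fee: 6 + 5 = 11.
No cover costs less than 11.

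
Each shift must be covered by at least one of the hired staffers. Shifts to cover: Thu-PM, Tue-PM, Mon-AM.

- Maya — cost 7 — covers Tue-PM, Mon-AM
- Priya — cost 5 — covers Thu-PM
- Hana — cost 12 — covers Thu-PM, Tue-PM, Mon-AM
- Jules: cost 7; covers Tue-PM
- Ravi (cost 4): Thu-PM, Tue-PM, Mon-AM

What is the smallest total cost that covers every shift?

4

Ravi alone covers Thu-PM, Tue-PM, Mon-AM — every shift.
Total cost: 4.
No cover costs less than 4.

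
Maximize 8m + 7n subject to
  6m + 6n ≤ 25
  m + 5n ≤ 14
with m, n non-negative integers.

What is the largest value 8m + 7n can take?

32

Relaxing integrality, the LP optimum is 33.33 at (m,n) = (4.17, 0), which is not an integer point.
(m,n)=(4,0): 6·4+6·0=24≤25, 1·4+5·0=4≤14, objective 32.
(m,n)=(3,1): 6·3+6·1=24≤25, 1·3+5·1=8≤14, objective 31.
(m,n)=(3,0): 6·3+6·0=18≤25, 1·3+5·0=3≤14, objective 24.
The best lattice point is (4,0), giving 32.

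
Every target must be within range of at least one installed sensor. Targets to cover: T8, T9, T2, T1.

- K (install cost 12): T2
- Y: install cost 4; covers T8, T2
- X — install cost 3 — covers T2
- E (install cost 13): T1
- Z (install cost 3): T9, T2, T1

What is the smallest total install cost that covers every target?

7

This is an integer covering problem.
Choose Y and Z: together they cover T8, T9, T2, T1 — every target.
Total install cost: 4 + 3 = 7.
No cover costs less than 7.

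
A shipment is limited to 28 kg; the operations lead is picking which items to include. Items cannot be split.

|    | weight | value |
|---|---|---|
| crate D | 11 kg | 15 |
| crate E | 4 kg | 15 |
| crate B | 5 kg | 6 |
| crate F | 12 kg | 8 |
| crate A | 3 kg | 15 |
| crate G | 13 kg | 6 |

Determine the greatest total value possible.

crate D + crate E + crate A: weight 11 + 4 + 3 = 18 ≤ 28, value 15 + 15 + 15 = 45.
crate D + crate E + crate B + crate A: weight 11 + 4 + 5 + 3 = 23 ≤ 28, value 15 + 15 + 6 + 15 = 51.
Best is crate D, crate E, crate B, and crate A with total value 51.

51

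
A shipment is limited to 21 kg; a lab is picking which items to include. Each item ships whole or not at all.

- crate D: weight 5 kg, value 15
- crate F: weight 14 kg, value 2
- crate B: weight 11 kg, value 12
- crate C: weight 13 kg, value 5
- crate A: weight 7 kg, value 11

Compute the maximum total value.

Take crate D and crate B: weight 5 + 11 = 16 ≤ 21, value 15 + 12 = 27.
No other feasible combination does better.

27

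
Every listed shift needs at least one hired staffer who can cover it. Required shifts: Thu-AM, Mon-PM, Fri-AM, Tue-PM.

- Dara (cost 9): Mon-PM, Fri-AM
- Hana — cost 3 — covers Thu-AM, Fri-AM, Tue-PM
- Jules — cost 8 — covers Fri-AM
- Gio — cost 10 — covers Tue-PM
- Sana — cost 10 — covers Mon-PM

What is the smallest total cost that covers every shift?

12

Choose Dara and Hana: together they cover Thu-AM, Mon-PM, Fri-AM, Tue-PM — every shift.
Total cost: 9 + 3 = 12.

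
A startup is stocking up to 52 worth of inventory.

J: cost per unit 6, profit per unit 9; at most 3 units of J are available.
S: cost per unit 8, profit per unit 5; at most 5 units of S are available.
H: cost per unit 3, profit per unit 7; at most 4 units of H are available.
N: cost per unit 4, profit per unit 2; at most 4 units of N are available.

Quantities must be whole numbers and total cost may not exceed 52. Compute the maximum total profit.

67

Take 3×J, 2×S, 4×H, and 1×N: cost 50 ≤ 52, profit 3·9 + 2·5 + 4·7 + 1·2 = 67.
H has the best ratio (7/3) and is taken to its limit of 4; remaining capacity is filled optimally with the others.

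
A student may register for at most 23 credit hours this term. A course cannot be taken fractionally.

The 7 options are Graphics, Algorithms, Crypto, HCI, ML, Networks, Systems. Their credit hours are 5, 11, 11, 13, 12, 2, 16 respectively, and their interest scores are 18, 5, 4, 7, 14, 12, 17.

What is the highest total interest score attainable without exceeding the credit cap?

47

Take Graphics, Networks, and Systems: credit hours 5 + 2 + 16 = 23 ≤ 23, interest score 18 + 12 + 17 = 47.
No other feasible combination does better.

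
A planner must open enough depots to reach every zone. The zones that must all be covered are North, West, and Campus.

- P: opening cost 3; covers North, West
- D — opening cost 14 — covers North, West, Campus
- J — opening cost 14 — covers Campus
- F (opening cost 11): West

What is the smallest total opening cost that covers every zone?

14

D alone covers North, West, Campus — every zone.
Total opening cost: 14.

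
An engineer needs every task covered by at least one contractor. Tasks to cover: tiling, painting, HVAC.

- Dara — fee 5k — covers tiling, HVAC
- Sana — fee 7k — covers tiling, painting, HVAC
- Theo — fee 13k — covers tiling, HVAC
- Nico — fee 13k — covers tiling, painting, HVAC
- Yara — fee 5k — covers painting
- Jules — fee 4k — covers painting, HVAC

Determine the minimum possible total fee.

7

This is an integer covering problem.
The greedy cost-per-new-task heuristic would pick Jules and Dara for 9, but a cheaper cover exists.
Sana alone covers tiling, painting, HVAC — every task.
Total fee: 7.
No cover costs less than 7.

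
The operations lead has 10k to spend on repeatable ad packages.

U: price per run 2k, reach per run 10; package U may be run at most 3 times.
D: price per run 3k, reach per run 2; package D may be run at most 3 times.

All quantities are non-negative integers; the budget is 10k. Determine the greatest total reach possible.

3×U: price 6 ≤ 10, reach 3·10 = 30.
3×U and 1×D: price 9 ≤ 10, reach 3·10 + 1·2 = 32.
Best is 32.

32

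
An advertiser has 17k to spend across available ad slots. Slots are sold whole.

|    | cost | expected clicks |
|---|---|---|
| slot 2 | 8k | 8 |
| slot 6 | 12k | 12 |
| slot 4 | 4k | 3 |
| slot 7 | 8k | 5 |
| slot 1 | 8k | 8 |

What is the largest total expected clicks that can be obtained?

16

Take slot 2 and slot 1: cost 8 + 8 = 16 ≤ 17, expected clicks 8 + 8 = 16.
No other feasible combination does better.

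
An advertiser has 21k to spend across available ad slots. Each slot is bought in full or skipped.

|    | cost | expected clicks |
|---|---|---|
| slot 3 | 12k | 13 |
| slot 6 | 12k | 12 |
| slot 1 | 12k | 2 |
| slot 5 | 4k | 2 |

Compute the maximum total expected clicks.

This is an integer program with binary decision variables.
Allowing fractional choices, the relaxed optimum would be about 22.0, but ad slots are indivisible.
slot 6 + slot 5: cost 12 + 4 = 16 ≤ 21, expected clicks 12 + 2 = 14.
slot 3 + slot 5: cost 12 + 4 = 16 ≤ 21, expected clicks 13 + 2 = 15.
slot 3: cost 12 ≤ 21, expected clicks 13.
Best is slot 3 and slot 5 with total expected clicks 15.

15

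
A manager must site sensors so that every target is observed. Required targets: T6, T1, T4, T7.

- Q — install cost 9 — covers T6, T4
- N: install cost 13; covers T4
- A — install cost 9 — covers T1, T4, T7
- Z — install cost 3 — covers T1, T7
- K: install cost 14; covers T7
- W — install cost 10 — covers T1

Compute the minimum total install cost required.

12

This is an integer covering problem.
Choose Q and Z: together they cover T6, T1, T4, T7 — every target.
Total install cost: 9 + 3 = 12.
No cover costs less than 12.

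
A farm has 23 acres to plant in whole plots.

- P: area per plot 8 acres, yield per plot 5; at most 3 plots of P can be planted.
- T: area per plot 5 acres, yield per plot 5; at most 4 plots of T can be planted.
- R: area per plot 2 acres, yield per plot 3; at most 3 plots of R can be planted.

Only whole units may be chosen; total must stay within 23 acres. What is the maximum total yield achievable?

24

This is a bounded integer knapsack.
R has the best ratio (3/2); taking only R gives at most 3×3 = 9 (stopped by the supply cap of 3).
Mixing does better — 3×T and 3×R: area 21 ≤ 23, yield 3·5 + 3·3 = 24.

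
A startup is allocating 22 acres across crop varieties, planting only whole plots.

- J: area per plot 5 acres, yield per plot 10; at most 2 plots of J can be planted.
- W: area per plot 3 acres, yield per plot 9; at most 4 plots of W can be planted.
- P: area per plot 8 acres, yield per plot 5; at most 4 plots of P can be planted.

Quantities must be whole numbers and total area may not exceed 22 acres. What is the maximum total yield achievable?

56

This is a bounded integer knapsack.
W has the best ratio (9/3); taking only W gives at most 4×9 = 36 (stopped by the supply cap of 4).
Mixing does better — 2×J and 4×W: area 22 ≤ 22, yield 2·10 + 4·9 = 56.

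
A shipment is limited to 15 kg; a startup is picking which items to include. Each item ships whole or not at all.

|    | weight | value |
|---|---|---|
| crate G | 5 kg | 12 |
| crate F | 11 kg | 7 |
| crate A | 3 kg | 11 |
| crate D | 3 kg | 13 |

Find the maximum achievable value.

Take crate G, crate A, and crate D: weight 5 + 3 + 3 = 11 ≤ 15, value 12 + 11 + 13 = 36.
No other feasible combination does better.

36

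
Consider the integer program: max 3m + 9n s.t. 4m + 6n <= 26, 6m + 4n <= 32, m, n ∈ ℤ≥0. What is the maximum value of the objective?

36

Relaxing integrality, the LP optimum is 39.00 at (m,n) = (0, 4.33), which is not an integer point.
(m,n)=(0,4): 4·0+6·4=24≤26, 6·0+4·4=16≤32, objective 36.
(m,n)=(1,3): 4·1+6·3=22≤26, 6·1+4·3=18≤32, objective 30.
(m,n)=(0,3): 4·0+6·3=18≤26, 6·0+4·3=12≤32, objective 27.
The best lattice point is (0,4), giving 36.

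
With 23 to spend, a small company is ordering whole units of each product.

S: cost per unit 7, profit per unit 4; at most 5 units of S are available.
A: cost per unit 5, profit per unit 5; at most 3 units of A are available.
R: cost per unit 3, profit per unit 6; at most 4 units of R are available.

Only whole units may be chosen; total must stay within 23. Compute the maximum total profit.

R has the best ratio (6/3); taking only R gives at most 4×6 = 24 (stopped by the supply cap of 4).
Mixing does better — 2×A and 4×R: cost 22 ≤ 23, profit 2·5 + 4·6 = 34.

34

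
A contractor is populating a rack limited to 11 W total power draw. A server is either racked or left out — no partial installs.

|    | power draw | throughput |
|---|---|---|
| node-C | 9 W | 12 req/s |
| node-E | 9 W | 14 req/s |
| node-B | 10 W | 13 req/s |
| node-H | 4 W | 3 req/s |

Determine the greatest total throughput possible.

node-C: power draw 9 ≤ 11, throughput 12.
node-B: power draw 10 ≤ 11, throughput 13.
node-E: power draw 9 ≤ 11, throughput 14.
Best is node-E with total throughput 14.

14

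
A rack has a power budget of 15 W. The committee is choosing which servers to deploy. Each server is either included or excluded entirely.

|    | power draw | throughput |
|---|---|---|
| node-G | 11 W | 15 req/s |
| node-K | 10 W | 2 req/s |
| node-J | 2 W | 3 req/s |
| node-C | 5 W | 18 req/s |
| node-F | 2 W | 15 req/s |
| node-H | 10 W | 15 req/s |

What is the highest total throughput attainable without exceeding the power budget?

36

Allowing fractional choices, the relaxed optimum would be about 45.0, but servers are indivisible.
node-C + node-F: power draw 5 + 2 = 7 ≤ 15, throughput 18 + 15 = 33.
node-J + node-C + node-F: power draw 2 + 5 + 2 = 9 ≤ 15, throughput 3 + 18 + 15 = 36.
Best is node-J, node-C, and node-F with total throughput 36.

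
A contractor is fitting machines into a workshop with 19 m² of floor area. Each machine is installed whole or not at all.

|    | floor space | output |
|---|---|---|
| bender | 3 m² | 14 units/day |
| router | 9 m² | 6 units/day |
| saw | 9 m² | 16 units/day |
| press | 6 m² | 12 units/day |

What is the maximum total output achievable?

This is an integer program with binary decision variables.
Allowing fractional choices, the relaxed optimum would be about 42.7, but machines are indivisible.
bender + router + press: floor space 3 + 9 + 6 = 18 ≤ 19, output 14 + 6 + 12 = 32.
bender + saw: floor space 3 + 9 = 12 ≤ 19, output 14 + 16 = 30.
bender + saw + press: floor space 3 + 9 + 6 = 18 ≤ 19, output 14 + 16 + 12 = 42.
Best is bender, saw, and press with total output 42.

42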